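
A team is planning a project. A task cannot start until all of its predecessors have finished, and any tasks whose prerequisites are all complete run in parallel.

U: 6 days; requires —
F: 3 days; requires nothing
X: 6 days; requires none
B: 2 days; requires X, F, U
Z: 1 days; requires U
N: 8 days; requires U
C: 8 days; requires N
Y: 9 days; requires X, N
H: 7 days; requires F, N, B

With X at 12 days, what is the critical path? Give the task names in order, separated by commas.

U, N, Y

Critical path before the change: U→N→Y = 6+8+9 = 23 giving 23 days.
X is off the critical path — its longest chain is 15 days, giving 8 of slack.
That remains the longest chain; total 23 days.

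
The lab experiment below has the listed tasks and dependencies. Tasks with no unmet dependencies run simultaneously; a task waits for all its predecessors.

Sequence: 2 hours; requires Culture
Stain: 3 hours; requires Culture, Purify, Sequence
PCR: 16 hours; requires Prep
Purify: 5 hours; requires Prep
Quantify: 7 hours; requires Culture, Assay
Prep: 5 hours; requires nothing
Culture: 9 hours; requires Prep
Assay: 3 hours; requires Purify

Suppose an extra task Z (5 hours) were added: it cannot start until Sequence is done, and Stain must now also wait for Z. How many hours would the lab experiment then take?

24

Originally the lab experiment takes 21 hours.
With Z inserted, Stain now waits for max(Culture, Purify, Sequence, Z).
New critical path: Prep→Culture→Sequence→Z→Stain = 5+9+2+5+3 = 24 ⇒ 24 hours.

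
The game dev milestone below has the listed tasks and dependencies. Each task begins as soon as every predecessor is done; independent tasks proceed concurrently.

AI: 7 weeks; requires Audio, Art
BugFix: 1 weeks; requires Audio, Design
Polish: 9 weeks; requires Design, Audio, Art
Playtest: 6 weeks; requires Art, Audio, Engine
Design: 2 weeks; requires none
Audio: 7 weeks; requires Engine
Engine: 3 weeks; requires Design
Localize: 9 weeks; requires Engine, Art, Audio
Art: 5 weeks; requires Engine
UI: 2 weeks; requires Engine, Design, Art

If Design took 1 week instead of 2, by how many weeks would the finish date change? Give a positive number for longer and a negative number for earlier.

-1

Critical path before the change: Design→Engine→Audio→Polish = 2+3+7+9 = 21 giving 21 weeks.
Design is on the critical path; changing it to 1 makes that path 20 weeks.
No other chain overtakes it, so the finish is 20 weeks.
Change in finish: 20 − 21 = -1 weeks.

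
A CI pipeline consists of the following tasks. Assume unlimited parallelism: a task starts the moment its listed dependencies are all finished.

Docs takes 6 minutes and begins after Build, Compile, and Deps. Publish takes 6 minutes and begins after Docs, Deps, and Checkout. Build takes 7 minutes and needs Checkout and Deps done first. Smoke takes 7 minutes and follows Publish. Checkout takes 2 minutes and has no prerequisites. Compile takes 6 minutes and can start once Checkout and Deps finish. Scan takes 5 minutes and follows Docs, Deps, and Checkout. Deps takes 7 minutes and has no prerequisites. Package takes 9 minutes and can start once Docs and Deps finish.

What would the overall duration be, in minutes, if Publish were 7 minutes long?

34

As given, the longest chain is Deps→Build→Docs→Publish→Smoke = 7+7+6+6+7 = 33, so the finish is 33 minutes.
Publish is on the critical path; changing it to 7 makes that path 34 minutes.
That remains the longest chain; total 34 minutes.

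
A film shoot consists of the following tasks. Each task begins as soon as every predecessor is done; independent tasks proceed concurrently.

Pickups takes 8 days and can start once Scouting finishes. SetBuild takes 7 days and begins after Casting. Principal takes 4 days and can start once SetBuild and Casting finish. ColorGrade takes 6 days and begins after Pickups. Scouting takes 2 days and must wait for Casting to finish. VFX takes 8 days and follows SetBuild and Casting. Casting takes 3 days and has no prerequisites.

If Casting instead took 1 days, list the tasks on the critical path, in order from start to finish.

Casting, Scouting, Pickups, ColorGrade

Baseline: Casting→Scouting→Pickups→ColorGrade = 3+2+8+6 = 19 → 19 days.
Casting is on the critical path; changing it to 1 makes that path 17 days.
No other chain overtakes it, so the finish is 17 days.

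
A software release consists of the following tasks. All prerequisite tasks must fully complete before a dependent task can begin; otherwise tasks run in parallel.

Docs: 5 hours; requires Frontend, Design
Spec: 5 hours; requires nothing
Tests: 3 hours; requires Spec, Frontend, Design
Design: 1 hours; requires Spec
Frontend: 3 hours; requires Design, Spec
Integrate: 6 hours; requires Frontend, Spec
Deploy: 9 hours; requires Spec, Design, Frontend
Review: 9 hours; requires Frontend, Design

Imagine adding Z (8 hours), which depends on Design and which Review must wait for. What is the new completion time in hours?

Originally the schedule takes 18 hours.
With Z inserted, Review now waits for max(Frontend, Design, Z).
New critical path: Spec→Design→Z→Review = 5+1+8+9 = 23 ⇒ 23 hours.

23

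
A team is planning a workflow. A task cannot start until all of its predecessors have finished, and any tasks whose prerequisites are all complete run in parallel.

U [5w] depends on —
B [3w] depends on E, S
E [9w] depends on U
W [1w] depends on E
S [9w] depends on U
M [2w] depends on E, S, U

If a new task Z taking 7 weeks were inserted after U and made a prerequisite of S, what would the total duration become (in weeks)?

Originally the workflow takes 17 weeks.
With Z inserted, S now waits for max(U, Z).
New critical path: U→Z→S→B = 5+7+9+3 = 24 ⇒ 24 weeks.

24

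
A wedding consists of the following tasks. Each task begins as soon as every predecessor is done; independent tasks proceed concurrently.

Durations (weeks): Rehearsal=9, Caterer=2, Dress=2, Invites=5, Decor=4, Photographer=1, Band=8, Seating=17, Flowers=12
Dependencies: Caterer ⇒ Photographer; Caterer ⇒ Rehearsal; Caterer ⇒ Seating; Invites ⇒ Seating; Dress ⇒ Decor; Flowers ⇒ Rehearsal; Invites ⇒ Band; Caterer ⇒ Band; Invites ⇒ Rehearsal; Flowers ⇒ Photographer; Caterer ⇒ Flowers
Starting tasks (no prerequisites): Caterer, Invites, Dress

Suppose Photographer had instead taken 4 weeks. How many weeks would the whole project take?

Actual critical path: Caterer→Flowers→Rehearsal = 2+12+9 = 23 ⇒ 23 weeks.
The longest path through Photographer is only 15 weeks, so Photographer has float 8.
No other chain overtakes it, so the finish is 23 weeks.

23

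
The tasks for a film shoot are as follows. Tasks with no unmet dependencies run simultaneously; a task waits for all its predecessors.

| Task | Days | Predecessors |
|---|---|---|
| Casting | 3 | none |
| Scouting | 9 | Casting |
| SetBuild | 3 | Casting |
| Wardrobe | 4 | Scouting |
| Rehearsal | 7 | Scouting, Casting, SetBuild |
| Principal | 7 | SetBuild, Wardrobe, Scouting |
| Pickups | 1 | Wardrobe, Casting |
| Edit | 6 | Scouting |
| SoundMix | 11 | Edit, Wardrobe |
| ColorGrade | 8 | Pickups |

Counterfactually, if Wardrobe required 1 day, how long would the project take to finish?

29

The binding path is Casting→Scouting→Edit→SoundMix = 3+9+6+11 = 29; finish at 29 days.
Wardrobe has 2 days of float (longest path through it is 27).
That remains the longest chain; total 29 days.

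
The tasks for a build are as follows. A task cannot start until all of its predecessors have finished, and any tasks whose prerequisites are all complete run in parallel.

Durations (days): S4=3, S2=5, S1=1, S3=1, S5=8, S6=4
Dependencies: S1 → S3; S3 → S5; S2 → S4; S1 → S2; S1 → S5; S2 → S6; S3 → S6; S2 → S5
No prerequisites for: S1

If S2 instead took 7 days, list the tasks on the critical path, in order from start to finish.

S1, S2, S5

Actual critical path: S1→S2→S5 = 1+5+8 = 14 ⇒ 14 days.
S2 lies on that path, so at 7 days the path becomes 16 days.
That remains the longest chain; total 16 days.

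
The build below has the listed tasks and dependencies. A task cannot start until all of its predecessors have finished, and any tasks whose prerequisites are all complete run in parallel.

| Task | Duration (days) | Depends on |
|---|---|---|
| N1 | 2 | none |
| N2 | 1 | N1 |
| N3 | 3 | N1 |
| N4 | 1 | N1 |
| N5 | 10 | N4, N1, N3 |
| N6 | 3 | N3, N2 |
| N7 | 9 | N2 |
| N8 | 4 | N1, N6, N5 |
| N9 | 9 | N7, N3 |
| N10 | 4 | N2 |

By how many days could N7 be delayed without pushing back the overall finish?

N1→N2→N7→N9 = 2+1+9+9 = 21 sets the makespan at 21 days.
N7 finishes as early as 12 and must finish by 12.
Float = 21 − 21 = 0.

0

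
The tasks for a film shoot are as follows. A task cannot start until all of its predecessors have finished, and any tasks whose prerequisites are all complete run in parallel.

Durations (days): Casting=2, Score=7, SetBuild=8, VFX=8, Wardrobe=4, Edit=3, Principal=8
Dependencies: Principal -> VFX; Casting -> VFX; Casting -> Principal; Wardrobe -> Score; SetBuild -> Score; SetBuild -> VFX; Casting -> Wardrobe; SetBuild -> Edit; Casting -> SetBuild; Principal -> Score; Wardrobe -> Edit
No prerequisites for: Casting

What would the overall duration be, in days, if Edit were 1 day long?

18

Baseline: Casting→SetBuild→VFX = 2+8+8 = 18 → 18 days.
Edit is off the critical path — its longest chain is 13 days, giving 5 of slack.
No other chain overtakes it, so the finish is 18 days.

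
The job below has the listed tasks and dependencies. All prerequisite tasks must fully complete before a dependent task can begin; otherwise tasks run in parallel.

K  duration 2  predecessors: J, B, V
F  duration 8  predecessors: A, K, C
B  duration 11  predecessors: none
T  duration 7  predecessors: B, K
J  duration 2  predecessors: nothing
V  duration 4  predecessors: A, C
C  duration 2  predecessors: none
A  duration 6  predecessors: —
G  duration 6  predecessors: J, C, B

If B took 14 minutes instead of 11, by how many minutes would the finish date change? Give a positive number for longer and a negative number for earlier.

As given, the longest chain is B→K→F = 11+2+8 = 21, so the finish is 21 minutes.
B is on the critical path; changing it to 14 makes that path 24 minutes.
The critical path is still B→K→F; finish is now 24 minutes.
Change in finish: 24 − 21 = +3 minutes.

3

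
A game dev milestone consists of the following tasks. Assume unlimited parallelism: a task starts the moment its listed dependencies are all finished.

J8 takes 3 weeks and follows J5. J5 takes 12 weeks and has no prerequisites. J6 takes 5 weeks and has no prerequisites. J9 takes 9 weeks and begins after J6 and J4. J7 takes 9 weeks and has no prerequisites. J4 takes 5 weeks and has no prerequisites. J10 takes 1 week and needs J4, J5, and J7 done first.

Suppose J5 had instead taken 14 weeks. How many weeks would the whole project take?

17

As given, the longest chain is J5→J8 = 12+3 = 15, so the finish is 15 weeks.
Since J5 is critical, the +2 change carries straight to that chain (now 17 weeks).
That remains the longest chain; total 17 weeks.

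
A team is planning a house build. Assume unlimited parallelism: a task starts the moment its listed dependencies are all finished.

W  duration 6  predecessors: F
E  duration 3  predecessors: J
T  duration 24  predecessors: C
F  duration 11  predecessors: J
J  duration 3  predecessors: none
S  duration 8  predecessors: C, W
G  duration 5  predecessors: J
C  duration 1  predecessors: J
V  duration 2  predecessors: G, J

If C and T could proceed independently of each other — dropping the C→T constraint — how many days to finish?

Original critical path: J→F→W→S = 3+11+6+8 = 28 ⇒ 28 days.
Without C→T, T's earliest start moves from 4 to 0.
The longest chain is now J→F→W→S = 3+11+6+8 = 28, so the plan takes 28 days.

28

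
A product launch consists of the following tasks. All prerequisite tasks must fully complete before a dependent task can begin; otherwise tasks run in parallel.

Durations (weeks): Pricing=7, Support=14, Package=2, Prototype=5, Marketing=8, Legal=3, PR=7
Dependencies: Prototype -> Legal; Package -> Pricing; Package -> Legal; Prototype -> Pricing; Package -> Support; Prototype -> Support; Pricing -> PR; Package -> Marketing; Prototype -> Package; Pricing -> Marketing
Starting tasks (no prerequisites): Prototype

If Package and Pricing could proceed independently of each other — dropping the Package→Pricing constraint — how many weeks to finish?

Original critical path: Prototype→Package→Pricing→Marketing = 5+2+7+8 = 22 ⇒ 22 weeks.
Without Package→Pricing, Pricing's earliest start moves from 7 to 5.
After: Prototype→Package→Support = 5+2+14 = 21 → 21 weeks.

21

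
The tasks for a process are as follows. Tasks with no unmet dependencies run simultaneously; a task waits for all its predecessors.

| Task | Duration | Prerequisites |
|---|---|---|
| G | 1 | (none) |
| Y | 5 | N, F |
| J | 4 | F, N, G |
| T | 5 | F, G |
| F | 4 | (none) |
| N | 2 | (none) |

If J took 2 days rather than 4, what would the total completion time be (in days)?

9

Critical path before the change: F→T = 4+5 = 9 giving 9 days.
J is off the critical path — its longest chain is 8 days, giving 1 of slack.
No other chain overtakes it, so the finish is 9 days.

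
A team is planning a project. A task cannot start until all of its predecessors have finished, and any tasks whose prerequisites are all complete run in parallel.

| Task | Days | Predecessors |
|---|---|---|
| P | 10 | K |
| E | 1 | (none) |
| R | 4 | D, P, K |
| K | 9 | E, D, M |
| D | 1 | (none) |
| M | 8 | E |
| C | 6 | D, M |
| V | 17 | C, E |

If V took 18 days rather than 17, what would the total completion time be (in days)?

33

Baseline: E→M→C→V = 1+8+6+17 = 32 → 32 days.
V lies on that path, so at 18 days the path becomes 33 days.
The critical path is still E→M→C→V; finish is now 33 days.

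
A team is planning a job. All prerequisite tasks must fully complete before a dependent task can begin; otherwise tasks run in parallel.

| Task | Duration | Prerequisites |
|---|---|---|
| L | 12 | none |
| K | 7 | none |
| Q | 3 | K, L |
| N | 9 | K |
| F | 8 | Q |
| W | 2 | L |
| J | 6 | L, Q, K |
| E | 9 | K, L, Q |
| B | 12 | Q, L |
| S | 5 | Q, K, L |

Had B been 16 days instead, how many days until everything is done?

Critical path before the change: L→Q→B = 12+3+12 = 27 giving 27 days.
B lies on that path, so at 16 days the path becomes 31 days.
That remains the longest chain; total 31 days.

31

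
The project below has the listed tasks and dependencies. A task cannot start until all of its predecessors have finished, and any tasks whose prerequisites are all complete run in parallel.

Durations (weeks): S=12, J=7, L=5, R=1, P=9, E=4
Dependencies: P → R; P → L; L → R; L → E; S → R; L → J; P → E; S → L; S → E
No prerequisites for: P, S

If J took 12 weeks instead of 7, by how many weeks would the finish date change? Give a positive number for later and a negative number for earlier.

5

As given, the longest chain is S→L→J = 12+5+7 = 24, so the finish is 24 weeks.
J lies on that path, so at 12 weeks the path becomes 29 weeks.
That remains the longest chain; total 29 weeks.
Change in finish: 29 − 24 = +5 weeks.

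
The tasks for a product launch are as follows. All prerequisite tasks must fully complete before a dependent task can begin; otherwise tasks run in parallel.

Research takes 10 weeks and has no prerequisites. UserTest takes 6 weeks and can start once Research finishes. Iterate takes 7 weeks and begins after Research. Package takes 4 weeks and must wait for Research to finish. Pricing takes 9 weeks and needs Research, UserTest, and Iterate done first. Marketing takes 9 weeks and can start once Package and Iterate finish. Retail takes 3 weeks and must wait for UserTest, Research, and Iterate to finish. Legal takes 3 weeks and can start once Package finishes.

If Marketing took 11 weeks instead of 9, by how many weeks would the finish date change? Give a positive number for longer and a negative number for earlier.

2

The binding path is Research→Iterate→Marketing = 10+7+9 = 26; finish at 26 weeks.
Since Marketing is critical, the +2 change carries straight to that chain (now 28 weeks).
That remains the longest chain; total 28 weeks.
Change in finish: 28 − 26 = +2 weeks.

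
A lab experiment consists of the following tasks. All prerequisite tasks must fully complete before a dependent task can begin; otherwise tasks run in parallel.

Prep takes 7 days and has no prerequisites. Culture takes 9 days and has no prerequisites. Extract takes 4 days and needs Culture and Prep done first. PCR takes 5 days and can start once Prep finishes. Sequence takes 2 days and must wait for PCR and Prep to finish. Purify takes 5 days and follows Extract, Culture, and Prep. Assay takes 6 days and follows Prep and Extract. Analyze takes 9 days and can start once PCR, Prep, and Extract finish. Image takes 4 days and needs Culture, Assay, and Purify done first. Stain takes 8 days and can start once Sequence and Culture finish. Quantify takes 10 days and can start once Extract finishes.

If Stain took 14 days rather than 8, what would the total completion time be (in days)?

28

Critical path before the change: Culture→Extract→Assay→Image = 9+4+6+4 = 23 giving 23 days.
Stain has 1 day of float (longest path through it is 22).
The binding chain switches to Prep→PCR→Sequence→Stain = 7+5+2+14 = 28; finish 28 days.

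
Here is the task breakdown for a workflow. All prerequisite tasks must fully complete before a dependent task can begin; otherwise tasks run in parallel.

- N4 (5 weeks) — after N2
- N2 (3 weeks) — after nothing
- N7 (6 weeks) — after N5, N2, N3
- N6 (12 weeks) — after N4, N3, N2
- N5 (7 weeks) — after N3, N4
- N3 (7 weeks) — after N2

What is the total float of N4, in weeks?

Critical path: N2→N3→N5→N7 = 3+7+7+6 = 23, so the finish is 23 weeks.
The longest chain containing N4 totals 21 weeks.
So N4 can slip 10 − 8 = 2 weeks.

2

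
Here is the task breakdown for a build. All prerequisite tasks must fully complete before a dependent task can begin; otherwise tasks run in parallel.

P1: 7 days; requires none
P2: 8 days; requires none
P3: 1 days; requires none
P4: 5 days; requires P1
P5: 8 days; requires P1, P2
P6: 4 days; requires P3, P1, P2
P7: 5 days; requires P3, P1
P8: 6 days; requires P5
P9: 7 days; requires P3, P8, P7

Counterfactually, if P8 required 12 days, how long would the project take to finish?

Critical path before the change: P2→P5→P8→P9 = 8+8+6+7 = 29 giving 29 days.
P8 lies on that path, so at 12 days the path becomes 35 days.
No other chain overtakes it, so the finish is 35 days.

35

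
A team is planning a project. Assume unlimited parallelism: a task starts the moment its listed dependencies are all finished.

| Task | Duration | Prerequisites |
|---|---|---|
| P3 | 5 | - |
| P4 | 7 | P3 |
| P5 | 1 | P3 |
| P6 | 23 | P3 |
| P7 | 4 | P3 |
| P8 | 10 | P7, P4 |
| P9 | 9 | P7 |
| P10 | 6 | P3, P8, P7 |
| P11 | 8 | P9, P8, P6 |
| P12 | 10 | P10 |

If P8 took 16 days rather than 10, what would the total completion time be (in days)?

As given, the longest chain is P3→P4→P8→P10→P12 = 5+7+10+6+10 = 38, so the finish is 38 days.
P8 is on the critical path; changing it to 16 makes that path 44 days.
The critical path is still P3→P4→P8→P10→P12; finish is now 44 days.

44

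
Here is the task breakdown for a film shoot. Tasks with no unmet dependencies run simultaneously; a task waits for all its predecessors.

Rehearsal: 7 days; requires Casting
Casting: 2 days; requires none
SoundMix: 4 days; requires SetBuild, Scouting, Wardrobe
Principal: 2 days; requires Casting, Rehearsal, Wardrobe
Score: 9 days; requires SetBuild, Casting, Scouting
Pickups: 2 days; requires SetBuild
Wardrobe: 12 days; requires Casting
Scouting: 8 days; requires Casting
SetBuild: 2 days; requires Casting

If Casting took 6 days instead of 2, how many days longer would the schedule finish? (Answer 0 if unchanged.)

Baseline: Casting→Scouting→Score = 2+8+9 = 19 → 19 days.
Casting lies on that path, so at 6 days the path becomes 23 days.
That remains the longest chain; total 23 days.
Change in finish: 23 − 19 = +4 days.

4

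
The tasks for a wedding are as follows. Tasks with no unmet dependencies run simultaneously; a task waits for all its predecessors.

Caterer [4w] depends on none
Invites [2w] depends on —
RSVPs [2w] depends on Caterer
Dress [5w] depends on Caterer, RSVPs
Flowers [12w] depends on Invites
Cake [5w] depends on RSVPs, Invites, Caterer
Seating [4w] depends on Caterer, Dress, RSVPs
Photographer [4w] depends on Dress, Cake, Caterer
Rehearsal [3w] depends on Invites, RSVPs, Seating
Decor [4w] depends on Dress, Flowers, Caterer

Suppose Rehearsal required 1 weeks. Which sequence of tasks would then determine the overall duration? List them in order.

Invites, Flowers, Decor

Baseline: Caterer→RSVPs→Dress→Seating→Rehearsal = 4+2+5+4+3 = 18 → 18 weeks.
Since Rehearsal is critical, the -2 change carries straight to that chain (now 16 weeks).
The binding chain switches to Invites→Flowers→Decor = 2+12+4 = 18; finish 18 weeks.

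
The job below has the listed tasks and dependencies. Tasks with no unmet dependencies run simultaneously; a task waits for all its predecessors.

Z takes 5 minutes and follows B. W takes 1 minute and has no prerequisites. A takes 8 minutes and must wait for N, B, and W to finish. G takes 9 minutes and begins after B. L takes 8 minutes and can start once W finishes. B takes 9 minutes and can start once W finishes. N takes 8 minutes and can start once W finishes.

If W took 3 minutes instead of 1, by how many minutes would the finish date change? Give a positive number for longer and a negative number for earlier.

2

The binding path is W→B→G = 1+9+9 = 19; finish at 19 minutes.
W is on the critical path; changing it to 3 makes that path 21 minutes.
The critical path is still W→B→G; finish is now 21 minutes.
Change in finish: 21 − 19 = +2 minutes.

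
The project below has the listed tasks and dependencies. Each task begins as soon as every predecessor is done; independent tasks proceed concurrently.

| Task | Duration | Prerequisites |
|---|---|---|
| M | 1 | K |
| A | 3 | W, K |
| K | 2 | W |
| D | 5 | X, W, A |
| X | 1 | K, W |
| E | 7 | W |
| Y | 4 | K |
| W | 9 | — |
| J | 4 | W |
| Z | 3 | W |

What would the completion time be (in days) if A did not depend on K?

Before: longest chain W→K→A→D = 9+2+3+5 = 19, finish 19.
Without K→A, A's earliest start moves from 11 to 9.
The longest chain is now W→K→X→D = 9+2+1+5 = 17, so the job takes 17 days.

17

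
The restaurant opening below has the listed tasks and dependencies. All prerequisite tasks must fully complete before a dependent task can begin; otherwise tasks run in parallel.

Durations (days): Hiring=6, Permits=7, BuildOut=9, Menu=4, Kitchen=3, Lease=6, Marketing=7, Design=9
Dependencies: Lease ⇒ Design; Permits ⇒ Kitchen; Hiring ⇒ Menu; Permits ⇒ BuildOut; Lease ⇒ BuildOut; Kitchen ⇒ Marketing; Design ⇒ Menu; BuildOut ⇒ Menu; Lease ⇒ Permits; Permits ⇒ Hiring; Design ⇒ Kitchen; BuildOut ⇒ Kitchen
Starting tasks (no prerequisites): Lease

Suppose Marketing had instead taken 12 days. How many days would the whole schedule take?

37

The binding path is Lease→Permits→BuildOut→Kitchen→Marketing = 6+7+9+3+7 = 32; finish at 32 days.
Marketing lies on that path, so at 12 days the path becomes 37 days.
That remains the longest chain; total 37 days.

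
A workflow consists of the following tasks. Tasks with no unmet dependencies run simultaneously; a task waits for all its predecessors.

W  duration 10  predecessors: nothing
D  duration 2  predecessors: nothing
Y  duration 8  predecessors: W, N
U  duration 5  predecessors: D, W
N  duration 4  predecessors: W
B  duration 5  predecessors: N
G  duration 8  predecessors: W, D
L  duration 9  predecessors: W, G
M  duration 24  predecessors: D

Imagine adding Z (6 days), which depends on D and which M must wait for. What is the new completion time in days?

Originally the plan takes 27 days.
With Z inserted, M now waits for max(D, Z).
New critical path: D→Z→M = 2+6+24 = 32 ⇒ 32 days.

32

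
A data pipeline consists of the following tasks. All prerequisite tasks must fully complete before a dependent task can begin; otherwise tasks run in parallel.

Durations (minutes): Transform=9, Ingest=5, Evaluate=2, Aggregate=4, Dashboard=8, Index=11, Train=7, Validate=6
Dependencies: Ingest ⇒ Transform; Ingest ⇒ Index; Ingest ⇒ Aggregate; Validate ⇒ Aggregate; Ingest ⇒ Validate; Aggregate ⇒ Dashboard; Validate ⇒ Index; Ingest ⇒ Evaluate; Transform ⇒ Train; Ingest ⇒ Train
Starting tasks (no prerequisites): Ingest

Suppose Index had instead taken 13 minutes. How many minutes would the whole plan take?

Actual critical path: Ingest→Validate→Aggregate→Dashboard = 5+6+4+8 = 23 ⇒ 23 minutes.
Index has 1 minute of float (longest path through it is 22).
New critical path: Ingest→Validate→Index = 5+6+13 = 24 ⇒ 24 minutes.

24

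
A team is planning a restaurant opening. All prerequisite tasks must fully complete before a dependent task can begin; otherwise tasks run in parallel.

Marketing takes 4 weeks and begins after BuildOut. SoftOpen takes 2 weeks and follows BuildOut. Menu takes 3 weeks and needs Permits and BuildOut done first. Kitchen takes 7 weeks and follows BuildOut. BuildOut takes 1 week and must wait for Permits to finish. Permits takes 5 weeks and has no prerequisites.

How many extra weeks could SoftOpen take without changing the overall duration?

Critical path: Permits→BuildOut→Kitchen = 5+1+7 = 13, so the finish is 13 weeks.
SoftOpen finishes as early as 8 and must finish by 13.
Slack of SoftOpen = 11 − 6 = 5 weeks.

5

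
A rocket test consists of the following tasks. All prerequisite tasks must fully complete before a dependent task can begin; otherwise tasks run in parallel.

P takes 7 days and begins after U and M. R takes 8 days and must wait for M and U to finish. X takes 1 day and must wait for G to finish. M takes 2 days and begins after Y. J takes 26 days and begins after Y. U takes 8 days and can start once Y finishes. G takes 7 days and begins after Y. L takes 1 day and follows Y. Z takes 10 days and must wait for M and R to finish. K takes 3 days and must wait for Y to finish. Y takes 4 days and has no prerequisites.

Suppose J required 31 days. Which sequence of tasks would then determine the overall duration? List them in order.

Y, J

As given, the longest chain is Y→J = 4+26 = 30, so the finish is 30 days.
J is on the critical path; changing it to 31 makes that path 35 days.
The critical path is still Y→J; finish is now 35 days.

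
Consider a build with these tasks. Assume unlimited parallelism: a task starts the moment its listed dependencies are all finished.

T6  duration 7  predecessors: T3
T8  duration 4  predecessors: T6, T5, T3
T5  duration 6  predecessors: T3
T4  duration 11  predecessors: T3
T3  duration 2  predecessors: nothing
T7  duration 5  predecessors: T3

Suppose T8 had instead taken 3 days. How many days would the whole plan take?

13

Actual critical path: T3→T6→T8 = 2+7+4 = 13 ⇒ 13 days.
T8 lies on that path, so at 3 days the path becomes 12 days.
The binding chain switches to T3→T4 = 2+11 = 13; finish 13 days.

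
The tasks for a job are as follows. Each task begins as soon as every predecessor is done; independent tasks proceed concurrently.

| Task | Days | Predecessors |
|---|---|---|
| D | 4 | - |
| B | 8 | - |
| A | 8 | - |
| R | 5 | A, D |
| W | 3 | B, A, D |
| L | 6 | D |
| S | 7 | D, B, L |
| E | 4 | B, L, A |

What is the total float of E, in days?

3

D→L→S = 4+6+7 = 17 sets the makespan at 17 days.
E finishes as early as 14 and must finish by 17.
Slack of E = 13 − 10 = 3 days.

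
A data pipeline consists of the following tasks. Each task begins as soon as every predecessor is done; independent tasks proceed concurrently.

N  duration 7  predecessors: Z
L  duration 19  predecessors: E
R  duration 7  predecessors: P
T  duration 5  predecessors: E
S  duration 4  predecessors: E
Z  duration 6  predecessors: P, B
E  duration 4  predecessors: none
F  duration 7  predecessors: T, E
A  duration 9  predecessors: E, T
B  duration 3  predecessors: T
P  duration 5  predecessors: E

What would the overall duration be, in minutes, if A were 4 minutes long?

The binding path is E→T→B→Z→N = 4+5+3+6+7 = 25; finish at 25 minutes.
The longest path through A is only 18 minutes, so A has float 7.
That remains the longest chain; total 25 minutes.

25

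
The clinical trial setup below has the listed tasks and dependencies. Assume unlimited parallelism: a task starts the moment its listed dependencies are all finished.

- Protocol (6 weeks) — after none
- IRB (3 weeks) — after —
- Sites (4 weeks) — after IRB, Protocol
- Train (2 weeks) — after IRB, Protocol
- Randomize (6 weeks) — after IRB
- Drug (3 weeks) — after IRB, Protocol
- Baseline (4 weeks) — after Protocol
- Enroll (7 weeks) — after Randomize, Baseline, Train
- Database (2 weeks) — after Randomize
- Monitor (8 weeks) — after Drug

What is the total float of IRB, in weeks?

1

The longest chain is Protocol→Drug→Monitor = 6+3+8 = 17; overall finish 17 weeks.
IRB finishes as early as 3 and must finish by 4.
Float = 17 − 16 = 1.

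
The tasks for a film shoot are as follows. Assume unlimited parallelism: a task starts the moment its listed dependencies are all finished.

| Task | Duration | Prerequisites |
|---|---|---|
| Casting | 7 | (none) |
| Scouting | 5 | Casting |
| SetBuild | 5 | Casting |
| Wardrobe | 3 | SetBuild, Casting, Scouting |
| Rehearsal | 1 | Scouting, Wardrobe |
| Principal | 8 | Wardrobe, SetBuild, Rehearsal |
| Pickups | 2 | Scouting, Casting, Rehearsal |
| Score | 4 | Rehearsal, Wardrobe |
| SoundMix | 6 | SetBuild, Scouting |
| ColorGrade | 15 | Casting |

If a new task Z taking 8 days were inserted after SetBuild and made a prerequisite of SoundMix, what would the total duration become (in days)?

26

Originally the film shoot takes 24 days.
With Z inserted, SoundMix now waits for max(SetBuild, Scouting, Z).
New critical path: Casting→SetBuild→Z→SoundMix = 7+5+8+6 = 26 ⇒ 26 days.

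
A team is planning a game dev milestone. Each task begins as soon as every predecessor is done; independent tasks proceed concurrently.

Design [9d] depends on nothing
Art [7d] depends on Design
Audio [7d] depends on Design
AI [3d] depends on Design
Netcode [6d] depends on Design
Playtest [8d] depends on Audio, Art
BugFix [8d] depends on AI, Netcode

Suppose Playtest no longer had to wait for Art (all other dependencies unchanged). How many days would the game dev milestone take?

24

Original critical path: Design→Art→Playtest = 9+7+8 = 24 ⇒ 24 days.
Dropping Art→Playtest doesn't change Playtest's earliest start (16); another predecessor still binds.
After: Design→Audio→Playtest = 9+7+8 = 24 → 24 days.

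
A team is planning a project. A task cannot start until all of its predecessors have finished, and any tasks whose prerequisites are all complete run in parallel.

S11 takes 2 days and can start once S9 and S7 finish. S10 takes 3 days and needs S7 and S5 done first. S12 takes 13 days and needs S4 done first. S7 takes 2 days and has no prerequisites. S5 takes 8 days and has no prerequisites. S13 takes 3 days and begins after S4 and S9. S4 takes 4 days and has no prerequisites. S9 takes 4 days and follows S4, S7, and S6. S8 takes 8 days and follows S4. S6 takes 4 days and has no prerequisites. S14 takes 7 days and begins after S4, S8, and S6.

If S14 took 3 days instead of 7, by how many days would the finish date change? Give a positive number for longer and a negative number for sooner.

Actual critical path: S4→S8→S14 = 4+8+7 = 19 ⇒ 19 days.
Since S14 is critical, the -4 change carries straight to that chain (now 15 days).
Now S4→S12 = 4+13 = 17 is longest, so the finish becomes 17 days.
Change in finish: 17 − 19 = -2 days.

-2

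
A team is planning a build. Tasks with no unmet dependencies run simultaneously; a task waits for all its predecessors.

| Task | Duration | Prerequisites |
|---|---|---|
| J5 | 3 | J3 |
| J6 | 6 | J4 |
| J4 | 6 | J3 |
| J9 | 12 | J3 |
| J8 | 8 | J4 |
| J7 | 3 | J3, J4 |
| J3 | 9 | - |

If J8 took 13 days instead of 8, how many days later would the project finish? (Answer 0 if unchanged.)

5

Baseline: J3→J4→J8 = 9+6+8 = 23 → 23 days.
Since J8 is critical, the +5 change carries straight to that chain (now 28 days).
The critical path is still J3→J4→J8; finish is now 28 days.
Change in finish: 28 − 23 = +5 days.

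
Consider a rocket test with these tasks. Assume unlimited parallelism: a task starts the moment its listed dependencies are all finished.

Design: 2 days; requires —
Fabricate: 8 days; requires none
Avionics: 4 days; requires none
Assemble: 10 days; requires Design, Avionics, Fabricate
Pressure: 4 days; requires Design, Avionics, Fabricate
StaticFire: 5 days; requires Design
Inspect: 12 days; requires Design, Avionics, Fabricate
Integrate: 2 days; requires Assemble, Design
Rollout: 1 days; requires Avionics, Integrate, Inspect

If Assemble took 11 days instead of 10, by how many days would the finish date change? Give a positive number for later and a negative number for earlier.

Baseline: Fabricate→Assemble→Integrate→Rollout = 8+10+2+1 = 21 → 21 days.
Assemble lies on that path, so at 11 days the path becomes 22 days.
No other chain overtakes it, so the finish is 22 days.
Change in finish: 22 − 21 = +1 days.

1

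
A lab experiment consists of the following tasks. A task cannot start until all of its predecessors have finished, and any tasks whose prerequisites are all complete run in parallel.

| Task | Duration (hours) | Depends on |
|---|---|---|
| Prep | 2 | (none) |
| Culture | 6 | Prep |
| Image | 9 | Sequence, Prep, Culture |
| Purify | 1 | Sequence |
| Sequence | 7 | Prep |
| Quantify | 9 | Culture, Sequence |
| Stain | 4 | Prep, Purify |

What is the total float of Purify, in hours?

4

Critical path: Prep→Sequence→Image = 2+7+9 = 18, so the finish is 18 hours.
Longest path through Purify: 14 hours (earliest finish 10, latest finish 14).
So Purify can slip 14 − 10 = 4 hours.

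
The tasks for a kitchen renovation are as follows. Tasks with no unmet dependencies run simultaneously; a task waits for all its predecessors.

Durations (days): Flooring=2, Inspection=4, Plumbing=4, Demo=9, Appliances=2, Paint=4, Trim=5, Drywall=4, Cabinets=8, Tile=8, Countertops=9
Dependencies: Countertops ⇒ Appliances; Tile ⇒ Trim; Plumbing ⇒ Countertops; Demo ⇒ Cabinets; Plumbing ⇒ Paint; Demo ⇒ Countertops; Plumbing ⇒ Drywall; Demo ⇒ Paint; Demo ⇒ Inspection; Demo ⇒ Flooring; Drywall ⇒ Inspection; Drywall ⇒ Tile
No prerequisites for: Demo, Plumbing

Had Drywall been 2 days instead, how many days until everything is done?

The binding path is Plumbing→Drywall→Tile→Trim = 4+4+8+5 = 21; finish at 21 days.
Since Drywall is critical, the -2 change carries straight to that chain (now 19 days).
New critical path: Demo→Countertops→Appliances = 9+9+2 = 20 ⇒ 20 days.

20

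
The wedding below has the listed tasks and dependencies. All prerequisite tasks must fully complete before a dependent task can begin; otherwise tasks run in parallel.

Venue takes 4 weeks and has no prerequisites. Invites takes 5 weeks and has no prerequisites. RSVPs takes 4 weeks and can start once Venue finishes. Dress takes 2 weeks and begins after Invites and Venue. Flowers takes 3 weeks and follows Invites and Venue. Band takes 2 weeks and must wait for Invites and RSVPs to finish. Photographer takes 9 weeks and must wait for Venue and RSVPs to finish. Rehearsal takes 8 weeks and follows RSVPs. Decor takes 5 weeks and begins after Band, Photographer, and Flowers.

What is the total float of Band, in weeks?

7

Critical path: Venue→RSVPs→Photographer→Decor = 4+4+9+5 = 22, so the finish is 22 weeks.
Band finishes as early as 10 and must finish by 17.
Slack of Band = 15 − 8 = 7 weeks.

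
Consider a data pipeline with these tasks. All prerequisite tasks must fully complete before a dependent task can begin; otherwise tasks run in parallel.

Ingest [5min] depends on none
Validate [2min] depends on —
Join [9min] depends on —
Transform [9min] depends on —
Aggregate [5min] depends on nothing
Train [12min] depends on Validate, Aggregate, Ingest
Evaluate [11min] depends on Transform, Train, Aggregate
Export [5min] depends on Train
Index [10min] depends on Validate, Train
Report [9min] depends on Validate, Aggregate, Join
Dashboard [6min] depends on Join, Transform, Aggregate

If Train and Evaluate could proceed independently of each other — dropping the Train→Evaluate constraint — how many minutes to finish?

27

Original critical path: Ingest→Train→Evaluate = 5+12+11 = 28 ⇒ 28 minutes.
Without Train→Evaluate, Evaluate's earliest start moves from 17 to 9.
New critical path: Ingest→Train→Index = 5+12+10 = 27 ⇒ 27 minutes.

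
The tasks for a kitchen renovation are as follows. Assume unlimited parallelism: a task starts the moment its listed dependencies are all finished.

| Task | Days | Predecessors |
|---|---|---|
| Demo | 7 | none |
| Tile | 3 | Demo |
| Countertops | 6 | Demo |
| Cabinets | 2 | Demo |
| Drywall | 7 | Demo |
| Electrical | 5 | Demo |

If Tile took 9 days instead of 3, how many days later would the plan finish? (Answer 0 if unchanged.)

2

Critical path before the change: Demo→Drywall = 7+7 = 14 giving 14 days.
Tile is off the critical path — its longest chain is 10 days, giving 4 of slack.
Now Demo→Tile = 7+9 = 16 is longest, so the finish becomes 16 days.
Change in finish: 16 − 14 = +2 days.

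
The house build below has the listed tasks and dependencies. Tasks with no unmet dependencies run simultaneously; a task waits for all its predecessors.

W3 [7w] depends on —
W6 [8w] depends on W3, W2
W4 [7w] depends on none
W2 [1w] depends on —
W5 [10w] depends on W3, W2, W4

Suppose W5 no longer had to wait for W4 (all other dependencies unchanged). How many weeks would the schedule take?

17

Before: longest chain W3→W5 = 7+10 = 17, finish 17.
Dropping W4→W5 doesn't change W5's earliest start (7); another predecessor still binds.
The longest chain is now W3→W5 = 7+10 = 17, so the schedule takes 17 weeks.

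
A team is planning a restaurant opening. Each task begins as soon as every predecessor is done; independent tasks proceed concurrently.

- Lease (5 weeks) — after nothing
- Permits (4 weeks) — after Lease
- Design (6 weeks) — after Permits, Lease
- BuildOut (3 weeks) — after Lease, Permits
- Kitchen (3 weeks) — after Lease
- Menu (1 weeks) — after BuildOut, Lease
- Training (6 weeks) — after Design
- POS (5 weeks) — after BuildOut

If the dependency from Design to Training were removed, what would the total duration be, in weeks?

Before: longest chain Lease→Permits→Design→Training = 5+4+6+6 = 21, finish 21.
Without Design→Training, Training's earliest start moves from 15 to 0.
New critical path: Lease→Permits→BuildOut→POS = 5+4+3+5 = 17 ⇒ 17 weeks.

17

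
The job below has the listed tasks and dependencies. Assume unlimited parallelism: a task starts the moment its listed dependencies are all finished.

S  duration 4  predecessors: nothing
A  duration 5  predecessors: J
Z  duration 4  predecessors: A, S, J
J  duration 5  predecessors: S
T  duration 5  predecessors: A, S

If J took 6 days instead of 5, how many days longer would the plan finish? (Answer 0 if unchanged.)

1

As given, the longest chain is S→J→A→T = 4+5+5+5 = 19, so the finish is 19 days.
J is on the critical path; changing it to 6 makes that path 20 days.
No other chain overtakes it, so the finish is 20 days.
Change in finish: 20 − 19 = +1 days.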